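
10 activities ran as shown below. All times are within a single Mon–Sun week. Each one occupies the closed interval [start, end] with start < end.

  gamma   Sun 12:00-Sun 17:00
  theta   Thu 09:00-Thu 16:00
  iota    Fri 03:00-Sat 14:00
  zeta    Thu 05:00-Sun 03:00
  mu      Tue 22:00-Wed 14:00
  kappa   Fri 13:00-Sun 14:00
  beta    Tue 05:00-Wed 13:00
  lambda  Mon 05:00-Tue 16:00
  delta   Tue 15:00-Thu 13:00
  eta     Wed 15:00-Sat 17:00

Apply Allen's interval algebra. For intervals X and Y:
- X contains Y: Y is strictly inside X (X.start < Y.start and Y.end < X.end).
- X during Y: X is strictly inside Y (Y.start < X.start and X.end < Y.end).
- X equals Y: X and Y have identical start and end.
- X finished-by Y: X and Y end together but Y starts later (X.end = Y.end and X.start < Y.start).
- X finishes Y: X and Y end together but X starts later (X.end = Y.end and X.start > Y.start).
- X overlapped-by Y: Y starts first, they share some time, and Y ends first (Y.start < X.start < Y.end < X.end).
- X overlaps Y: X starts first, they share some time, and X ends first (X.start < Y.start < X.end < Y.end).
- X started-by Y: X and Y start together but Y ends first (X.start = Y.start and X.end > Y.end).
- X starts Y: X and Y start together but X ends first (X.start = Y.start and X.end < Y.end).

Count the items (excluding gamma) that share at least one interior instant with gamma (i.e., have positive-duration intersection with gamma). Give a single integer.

Target gamma = [Sun 12:00, Sun 17:00].
beta [Tue 05:00, Wed 13:00] → before → no.
delta [Tue 15:00, Thu 13:00] → before → no.
eta [Wed 15:00, Sat 17:00] → before → no.
iota [Fri 03:00, Sat 14:00] → before → no.
kappa [Fri 13:00, Sun 14:00] → overlaps → counts.
lambda [Mon 05:00, Tue 16:00] → before → no.
mu [Tue 22:00, Wed 14:00] → before → no.
theta [Thu 09:00, Thu 16:00] → before → no.
zeta [Thu 05:00, Sun 03:00] → before → no.
Total: 1.

1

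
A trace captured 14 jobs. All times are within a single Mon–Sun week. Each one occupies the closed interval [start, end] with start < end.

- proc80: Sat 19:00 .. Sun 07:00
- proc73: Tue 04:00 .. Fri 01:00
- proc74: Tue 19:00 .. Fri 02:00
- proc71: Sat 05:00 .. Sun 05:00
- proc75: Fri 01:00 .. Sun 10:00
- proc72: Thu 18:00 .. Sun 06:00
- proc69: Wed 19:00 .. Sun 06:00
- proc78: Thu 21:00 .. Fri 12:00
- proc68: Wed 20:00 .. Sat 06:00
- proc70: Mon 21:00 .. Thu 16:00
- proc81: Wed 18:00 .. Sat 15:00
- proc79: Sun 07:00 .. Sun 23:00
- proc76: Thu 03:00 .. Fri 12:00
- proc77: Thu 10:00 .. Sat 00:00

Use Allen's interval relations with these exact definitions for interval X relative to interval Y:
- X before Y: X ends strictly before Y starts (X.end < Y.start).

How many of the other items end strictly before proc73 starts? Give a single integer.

0

Target proc73 = [Tue 04:00, Fri 01:00].
proc68 [Wed 20:00, Sat 06:00] → overlapped-by → no.
proc69 [Wed 19:00, Sun 06:00] → overlapped-by → no.
proc70 [Mon 21:00, Thu 16:00] → overlaps → no.
proc71 [Sat 05:00, Sun 05:00] → after → no.
proc72 [Thu 18:00, Sun 06:00] → overlapped-by → no.
proc74 [Tue 19:00, Fri 02:00] → overlapped-by → no.
proc75 [Fri 01:00, Sun 10:00] → met-by → no.
proc76 [Thu 03:00, Fri 12:00] → overlapped-by → no.
proc77 [Thu 10:00, Sat 00:00] → overlapped-by → no.
proc78 [Thu 21:00, Fri 12:00] → overlapped-by → no.
proc79 [Sun 07:00, Sun 23:00] → after → no.
proc80 [Sat 19:00, Sun 07:00] → after → no.
proc81 [Wed 18:00, Sat 15:00] → overlapped-by → no.
Total: 0.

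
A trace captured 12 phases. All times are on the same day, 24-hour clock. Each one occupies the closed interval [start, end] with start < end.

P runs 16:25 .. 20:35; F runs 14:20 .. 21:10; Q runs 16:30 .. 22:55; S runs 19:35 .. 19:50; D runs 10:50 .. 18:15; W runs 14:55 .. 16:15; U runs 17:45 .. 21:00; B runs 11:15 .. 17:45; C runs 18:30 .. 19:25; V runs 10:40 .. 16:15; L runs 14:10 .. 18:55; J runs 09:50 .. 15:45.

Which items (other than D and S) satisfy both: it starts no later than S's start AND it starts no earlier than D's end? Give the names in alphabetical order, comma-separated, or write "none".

C

Conditions: its start is no later than S's start (X.start <= 19:35) AND its start is no earlier than D's end (X.start >= 18:15).
B: start 11:15 <= 19:35? ✓; start 11:15 >= 18:15? ✗ → no.
C: start 18:30 <= 19:35? ✓; start 18:30 >= 18:15? ✓ → yes.
F: start 14:20 <= 19:35? ✓; start 14:20 >= 18:15? ✗ → no.
J: start 09:50 <= 19:35? ✓; start 09:50 >= 18:15? ✗ → no.
L: start 14:10 <= 19:35? ✓; start 14:10 >= 18:15? ✗ → no.
P: start 16:25 <= 19:35? ✓; start 16:25 >= 18:15? ✗ → no.
Q: start 16:30 <= 19:35? ✓; start 16:30 >= 18:15? ✗ → no.
U: start 17:45 <= 19:35? ✓; start 17:45 >= 18:15? ✗ → no.
V: start 10:40 <= 19:35? ✓; start 10:40 >= 18:15? ✗ → no.
W: start 14:55 <= 19:35? ✓; start 14:55 >= 18:15? ✗ → no.
Result: C.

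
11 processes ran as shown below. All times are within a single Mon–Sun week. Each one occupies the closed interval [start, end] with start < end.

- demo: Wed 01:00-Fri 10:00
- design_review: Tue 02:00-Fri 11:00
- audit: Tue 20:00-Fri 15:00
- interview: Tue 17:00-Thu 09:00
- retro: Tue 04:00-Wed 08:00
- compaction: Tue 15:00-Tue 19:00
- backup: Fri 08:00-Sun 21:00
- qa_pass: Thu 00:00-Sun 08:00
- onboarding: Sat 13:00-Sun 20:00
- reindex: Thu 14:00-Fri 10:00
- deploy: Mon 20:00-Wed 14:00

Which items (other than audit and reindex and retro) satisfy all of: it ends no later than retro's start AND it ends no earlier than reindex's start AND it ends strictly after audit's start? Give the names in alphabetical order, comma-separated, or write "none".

Conditions: its end is no later than retro's start (X.end <= Tue 04:00) AND its end is no earlier than reindex's start (X.end >= Thu 14:00) AND its end is strictly after audit's start (X.end > Tue 20:00).
backup: end Sun 21:00 <= Tue 04:00? ✗; end Sun 21:00 >= Thu 14:00? ✓; end Sun 21:00 > Tue 20:00? ✓ → no.
compaction: end Tue 19:00 <= Tue 04:00? ✗; end Tue 19:00 >= Thu 14:00? ✗; end Tue 19:00 > Tue 20:00? ✗ → no.
demo: end Fri 10:00 <= Tue 04:00? ✗; end Fri 10:00 >= Thu 14:00? ✓; end Fri 10:00 > Tue 20:00? ✓ → no.
deploy: end Wed 14:00 <= Tue 04:00? ✗; end Wed 14:00 >= Thu 14:00? ✗; end Wed 14:00 > Tue 20:00? ✓ → no.
design_review: end Fri 11:00 <= Tue 04:00? ✗; end Fri 11:00 >= Thu 14:00? ✓; end Fri 11:00 > Tue 20:00? ✓ → no.
interview: end Thu 09:00 <= Tue 04:00? ✗; end Thu 09:00 >= Thu 14:00? ✗; end Thu 09:00 > Tue 20:00? ✓ → no.
onboarding: end Sun 20:00 <= Tue 04:00? ✗; end Sun 20:00 >= Thu 14:00? ✓; end Sun 20:00 > Tue 20:00? ✓ → no.
qa_pass: end Sun 08:00 <= Tue 04:00? ✗; end Sun 08:00 >= Thu 14:00? ✓; end Sun 08:00 > Tue 20:00? ✓ → no.
Result: none.

none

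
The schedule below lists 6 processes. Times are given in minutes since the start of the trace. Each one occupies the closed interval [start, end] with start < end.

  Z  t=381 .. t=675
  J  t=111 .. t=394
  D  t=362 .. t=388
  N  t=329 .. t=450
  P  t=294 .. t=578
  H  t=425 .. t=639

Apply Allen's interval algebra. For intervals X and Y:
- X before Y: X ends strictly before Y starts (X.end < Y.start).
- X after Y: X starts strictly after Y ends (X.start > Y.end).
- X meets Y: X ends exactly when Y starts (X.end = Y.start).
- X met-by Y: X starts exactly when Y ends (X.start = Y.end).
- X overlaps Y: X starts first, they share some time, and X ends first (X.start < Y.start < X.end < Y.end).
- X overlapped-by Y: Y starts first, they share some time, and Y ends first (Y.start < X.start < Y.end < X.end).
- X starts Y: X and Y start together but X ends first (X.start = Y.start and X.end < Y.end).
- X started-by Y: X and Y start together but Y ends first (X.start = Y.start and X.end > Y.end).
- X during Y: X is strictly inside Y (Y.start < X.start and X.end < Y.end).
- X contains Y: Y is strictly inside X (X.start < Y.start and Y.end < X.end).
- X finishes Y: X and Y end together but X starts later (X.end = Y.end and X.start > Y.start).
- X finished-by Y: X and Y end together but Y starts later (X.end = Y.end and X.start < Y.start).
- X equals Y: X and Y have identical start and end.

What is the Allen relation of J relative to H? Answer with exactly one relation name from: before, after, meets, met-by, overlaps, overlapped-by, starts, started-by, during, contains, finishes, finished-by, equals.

before

J = [t=111, t=394]; H = [t=425, t=639].
Compare endpoints: J.start < H.start, J.start < H.end, J.end < H.start, J.end < H.end.
That pattern is 'before'.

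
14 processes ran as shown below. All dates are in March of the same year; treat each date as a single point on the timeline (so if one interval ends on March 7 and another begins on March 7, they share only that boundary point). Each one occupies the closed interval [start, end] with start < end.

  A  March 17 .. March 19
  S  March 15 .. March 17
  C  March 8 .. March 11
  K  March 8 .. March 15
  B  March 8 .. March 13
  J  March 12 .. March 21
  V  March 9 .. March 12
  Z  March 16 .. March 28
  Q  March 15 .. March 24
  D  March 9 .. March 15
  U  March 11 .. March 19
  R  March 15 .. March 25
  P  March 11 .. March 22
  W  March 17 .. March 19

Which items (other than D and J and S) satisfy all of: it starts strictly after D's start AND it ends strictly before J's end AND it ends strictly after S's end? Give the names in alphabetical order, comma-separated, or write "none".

Conditions: its start is strictly after D's start (X.start > March 9) AND its end is strictly before J's end (X.end < March 21) AND its end is strictly after S's end (X.end > March 17).
A: start March 17 > March 9? ✓; end March 19 < March 21? ✓; end March 19 > March 17? ✓ → yes.
B: start March 8 > March 9? ✗; end March 13 < March 21? ✓; end March 13 > March 17? ✗ → no.
C: start March 8 > March 9? ✗; end March 11 < March 21? ✓; end March 11 > March 17? ✗ → no.
K: start March 8 > March 9? ✗; end March 15 < March 21? ✓; end March 15 > March 17? ✗ → no.
P: start March 11 > March 9? ✓; end March 22 < March 21? ✗; end March 22 > March 17? ✓ → no.
Q: start March 15 > March 9? ✓; end March 24 < March 21? ✗; end March 24 > March 17? ✓ → no.
R: start March 15 > March 9? ✓; end March 25 < March 21? ✗; end March 25 > March 17? ✓ → no.
U: start March 11 > March 9? ✓; end March 19 < March 21? ✓; end March 19 > March 17? ✓ → yes.
V: start March 9 > March 9? ✗; end March 12 < March 21? ✓; end March 12 > March 17? ✗ → no.
W: start March 17 > March 9? ✓; end March 19 < March 21? ✓; end March 19 > March 17? ✓ → yes.
Z: start March 16 > March 9? ✓; end March 28 < March 21? ✗; end March 28 > March 17? ✓ → no.
Result: A, U, W.

A, U, W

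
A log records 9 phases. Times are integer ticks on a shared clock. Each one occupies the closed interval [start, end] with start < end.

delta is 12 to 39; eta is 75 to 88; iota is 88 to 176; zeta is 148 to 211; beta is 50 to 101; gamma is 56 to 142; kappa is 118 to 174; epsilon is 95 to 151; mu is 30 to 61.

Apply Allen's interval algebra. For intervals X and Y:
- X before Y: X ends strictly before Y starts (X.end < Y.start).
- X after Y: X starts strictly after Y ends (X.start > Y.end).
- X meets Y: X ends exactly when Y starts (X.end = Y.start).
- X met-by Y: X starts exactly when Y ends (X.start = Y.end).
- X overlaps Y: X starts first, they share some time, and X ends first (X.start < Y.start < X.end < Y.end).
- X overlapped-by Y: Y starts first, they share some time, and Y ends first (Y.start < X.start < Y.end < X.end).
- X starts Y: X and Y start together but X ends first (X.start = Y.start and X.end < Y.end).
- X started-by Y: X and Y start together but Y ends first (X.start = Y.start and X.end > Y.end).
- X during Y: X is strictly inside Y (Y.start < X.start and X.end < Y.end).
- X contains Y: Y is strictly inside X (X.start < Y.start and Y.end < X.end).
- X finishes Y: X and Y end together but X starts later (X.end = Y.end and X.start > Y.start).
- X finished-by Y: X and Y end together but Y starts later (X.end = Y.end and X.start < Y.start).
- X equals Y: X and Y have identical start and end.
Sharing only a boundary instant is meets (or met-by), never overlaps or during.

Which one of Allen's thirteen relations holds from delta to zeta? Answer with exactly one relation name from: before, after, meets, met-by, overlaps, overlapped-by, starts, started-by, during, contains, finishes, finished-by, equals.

delta = [12, 39]; zeta = [148, 211].
Compare endpoints: delta.start < zeta.start, delta.start < zeta.end, delta.end < zeta.start, delta.end < zeta.end.
That pattern is 'before'.

before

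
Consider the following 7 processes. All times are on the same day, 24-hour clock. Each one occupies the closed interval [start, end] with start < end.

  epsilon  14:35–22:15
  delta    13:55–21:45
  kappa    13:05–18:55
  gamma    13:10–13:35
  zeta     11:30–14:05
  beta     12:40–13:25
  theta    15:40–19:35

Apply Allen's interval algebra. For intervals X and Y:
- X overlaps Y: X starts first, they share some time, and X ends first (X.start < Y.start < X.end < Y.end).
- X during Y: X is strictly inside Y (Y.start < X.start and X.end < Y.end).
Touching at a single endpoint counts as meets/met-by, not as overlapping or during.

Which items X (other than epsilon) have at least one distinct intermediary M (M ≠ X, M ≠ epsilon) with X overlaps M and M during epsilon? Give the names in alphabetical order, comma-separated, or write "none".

Target epsilon = [14:35, 22:15].
Intermediaries M with M during epsilon: theta.
Via theta — items with X overlaps theta: kappa.
Union: kappa.

kappa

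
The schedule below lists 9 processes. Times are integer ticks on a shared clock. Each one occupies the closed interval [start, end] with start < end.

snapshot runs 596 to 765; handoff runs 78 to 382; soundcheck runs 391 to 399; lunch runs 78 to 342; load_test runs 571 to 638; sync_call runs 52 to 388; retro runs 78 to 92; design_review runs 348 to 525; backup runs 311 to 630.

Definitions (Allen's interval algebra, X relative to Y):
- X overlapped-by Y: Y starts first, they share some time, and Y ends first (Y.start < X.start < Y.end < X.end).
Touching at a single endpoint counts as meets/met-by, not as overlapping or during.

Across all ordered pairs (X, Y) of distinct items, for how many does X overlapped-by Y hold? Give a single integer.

8

Checking all 72 ordered pairs for relation 'overlapped-by'; matching pairs in alphabetical order:
(backup, handoff): backup overlapped-by handoff ✓
(backup, lunch): backup overlapped-by lunch ✓
(backup, sync_call): backup overlapped-by sync_call ✓
(design_review, handoff): design_review overlapped-by handoff ✓
(design_review, sync_call): design_review overlapped-by sync_call ✓
(load_test, backup): load_test overlapped-by backup ✓
(snapshot, backup): snapshot overlapped-by backup ✓
(snapshot, load_test): snapshot overlapped-by load_test ✓
Count: 8.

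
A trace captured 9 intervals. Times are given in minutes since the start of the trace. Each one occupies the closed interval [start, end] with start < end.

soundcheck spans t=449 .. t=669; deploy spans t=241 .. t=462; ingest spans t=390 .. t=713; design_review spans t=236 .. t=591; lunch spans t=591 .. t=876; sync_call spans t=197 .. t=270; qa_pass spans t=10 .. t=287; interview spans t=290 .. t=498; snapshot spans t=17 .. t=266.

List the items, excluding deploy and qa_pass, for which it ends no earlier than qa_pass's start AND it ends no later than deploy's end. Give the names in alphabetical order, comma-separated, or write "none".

snapshot, sync_call

Conditions: its end is no earlier than qa_pass's start (X.end >= t=10) AND its end is no later than deploy's end (X.end <= t=462).
design_review: end t=591 >= t=10? ✓; end t=591 <= t=462? ✗ → no.
ingest: end t=713 >= t=10? ✓; end t=713 <= t=462? ✗ → no.
interview: end t=498 >= t=10? ✓; end t=498 <= t=462? ✗ → no.
lunch: end t=876 >= t=10? ✓; end t=876 <= t=462? ✗ → no.
snapshot: end t=266 >= t=10? ✓; end t=266 <= t=462? ✓ → yes.
soundcheck: end t=669 >= t=10? ✓; end t=669 <= t=462? ✗ → no.
sync_call: end t=270 >= t=10? ✓; end t=270 <= t=462? ✓ → yes.
Result: snapshot, sync_call.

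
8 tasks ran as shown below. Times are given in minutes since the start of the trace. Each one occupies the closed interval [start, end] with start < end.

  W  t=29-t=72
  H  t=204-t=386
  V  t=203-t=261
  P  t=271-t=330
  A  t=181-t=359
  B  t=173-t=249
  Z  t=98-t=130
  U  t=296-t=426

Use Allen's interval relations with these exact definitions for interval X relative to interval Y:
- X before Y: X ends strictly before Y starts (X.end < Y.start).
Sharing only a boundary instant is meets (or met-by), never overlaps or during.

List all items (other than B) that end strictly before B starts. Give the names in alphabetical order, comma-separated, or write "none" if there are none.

W, Z

Target B = [t=173, t=249].
A [t=181, t=359] → overlapped-by → no.
H [t=204, t=386] → overlapped-by → no.
P [t=271, t=330] → after → no.
U [t=296, t=426] → after → no.
V [t=203, t=261] → overlapped-by → no.
W [t=29, t=72] → before → yes.
Z [t=98, t=130] → before → yes.
Result: W, Z.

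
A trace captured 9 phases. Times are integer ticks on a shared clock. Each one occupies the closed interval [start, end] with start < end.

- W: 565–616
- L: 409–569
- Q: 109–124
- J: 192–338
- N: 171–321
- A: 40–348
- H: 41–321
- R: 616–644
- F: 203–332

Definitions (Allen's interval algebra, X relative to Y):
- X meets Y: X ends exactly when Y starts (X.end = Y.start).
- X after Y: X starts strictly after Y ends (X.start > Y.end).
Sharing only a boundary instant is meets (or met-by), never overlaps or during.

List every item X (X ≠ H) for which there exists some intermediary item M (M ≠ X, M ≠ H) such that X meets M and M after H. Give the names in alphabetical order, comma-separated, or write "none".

W

Target H = [41, 321].
Intermediaries M with M after H: L, R, W.
Via L — items with X meets L: none.
Via R — items with X meets R: W.
Via W — items with X meets W: none.
Union: W.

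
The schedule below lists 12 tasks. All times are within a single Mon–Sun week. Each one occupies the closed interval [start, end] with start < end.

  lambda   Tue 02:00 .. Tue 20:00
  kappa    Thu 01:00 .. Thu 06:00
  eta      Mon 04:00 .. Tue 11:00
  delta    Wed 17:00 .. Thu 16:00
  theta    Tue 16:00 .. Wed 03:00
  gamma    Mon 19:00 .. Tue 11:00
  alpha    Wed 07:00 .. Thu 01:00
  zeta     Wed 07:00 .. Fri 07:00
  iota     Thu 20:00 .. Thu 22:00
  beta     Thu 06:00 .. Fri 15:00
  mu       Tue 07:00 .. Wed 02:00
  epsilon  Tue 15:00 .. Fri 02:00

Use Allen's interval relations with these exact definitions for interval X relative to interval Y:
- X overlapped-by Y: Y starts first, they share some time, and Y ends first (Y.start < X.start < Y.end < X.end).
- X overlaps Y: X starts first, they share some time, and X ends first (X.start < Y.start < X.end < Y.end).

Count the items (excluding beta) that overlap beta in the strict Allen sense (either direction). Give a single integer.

3

Target beta = [Thu 06:00, Fri 15:00].
alpha [Wed 07:00, Thu 01:00] → before → no.
delta [Wed 17:00, Thu 16:00] → overlaps → counts.
epsilon [Tue 15:00, Fri 02:00] → overlaps → counts.
eta [Mon 04:00, Tue 11:00] → before → no.
gamma [Mon 19:00, Tue 11:00] → before → no.
iota [Thu 20:00, Thu 22:00] → during → no.
kappa [Thu 01:00, Thu 06:00] → meets → no.
lambda [Tue 02:00, Tue 20:00] → before → no.
mu [Tue 07:00, Wed 02:00] → before → no.
theta [Tue 16:00, Wed 03:00] → before → no.
zeta [Wed 07:00, Fri 07:00] → overlaps → counts.
Total: 3.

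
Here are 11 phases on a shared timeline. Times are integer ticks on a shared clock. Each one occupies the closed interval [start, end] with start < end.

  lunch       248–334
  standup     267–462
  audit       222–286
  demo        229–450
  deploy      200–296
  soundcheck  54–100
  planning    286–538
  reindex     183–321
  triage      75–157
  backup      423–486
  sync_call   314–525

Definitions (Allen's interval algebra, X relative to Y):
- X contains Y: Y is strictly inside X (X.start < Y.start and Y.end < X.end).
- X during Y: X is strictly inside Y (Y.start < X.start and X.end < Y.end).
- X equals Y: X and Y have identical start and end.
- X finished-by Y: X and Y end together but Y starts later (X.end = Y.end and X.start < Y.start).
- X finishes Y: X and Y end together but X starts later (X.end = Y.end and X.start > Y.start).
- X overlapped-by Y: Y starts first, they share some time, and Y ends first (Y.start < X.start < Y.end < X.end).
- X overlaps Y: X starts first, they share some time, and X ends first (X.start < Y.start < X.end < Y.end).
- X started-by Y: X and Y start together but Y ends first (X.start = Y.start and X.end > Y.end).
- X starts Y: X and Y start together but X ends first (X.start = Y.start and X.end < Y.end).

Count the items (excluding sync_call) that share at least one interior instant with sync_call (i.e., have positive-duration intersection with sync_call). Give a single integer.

6

Target sync_call = [314, 525].
audit [222, 286] → before → no.
backup [423, 486] → during → counts.
demo [229, 450] → overlaps → counts.
deploy [200, 296] → before → no.
lunch [248, 334] → overlaps → counts.
planning [286, 538] → contains → counts.
reindex [183, 321] → overlaps → counts.
soundcheck [54, 100] → before → no.
standup [267, 462] → overlaps → counts.
triage [75, 157] → before → no.
Total: 6.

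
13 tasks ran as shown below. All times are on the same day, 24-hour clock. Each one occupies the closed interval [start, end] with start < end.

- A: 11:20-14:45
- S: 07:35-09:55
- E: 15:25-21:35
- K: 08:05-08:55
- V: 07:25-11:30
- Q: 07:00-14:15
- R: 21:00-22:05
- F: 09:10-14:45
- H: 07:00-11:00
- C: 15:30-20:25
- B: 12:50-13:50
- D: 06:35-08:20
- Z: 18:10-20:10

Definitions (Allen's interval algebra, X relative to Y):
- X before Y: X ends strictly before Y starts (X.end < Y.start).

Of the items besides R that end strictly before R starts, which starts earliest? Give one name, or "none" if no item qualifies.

D

Target R = [21:00, 22:05].
A [11:20, 14:45] → before → candidate.
B [12:50, 13:50] → before → candidate.
C [15:30, 20:25] → before → candidate.
D [06:35, 08:20] → before → candidate.
E [15:25, 21:35] → overlaps → excluded.
F [09:10, 14:45] → before → candidate.
H [07:00, 11:00] → before → candidate.
K [08:05, 08:55] → before → candidate.
Q [07:00, 14:15] → before → candidate.
S [07:35, 09:55] → before → candidate.
V [07:25, 11:30] → before → candidate.
Z [18:10, 20:10] → before → candidate.
Among candidates, earliest start is 06:35 → D.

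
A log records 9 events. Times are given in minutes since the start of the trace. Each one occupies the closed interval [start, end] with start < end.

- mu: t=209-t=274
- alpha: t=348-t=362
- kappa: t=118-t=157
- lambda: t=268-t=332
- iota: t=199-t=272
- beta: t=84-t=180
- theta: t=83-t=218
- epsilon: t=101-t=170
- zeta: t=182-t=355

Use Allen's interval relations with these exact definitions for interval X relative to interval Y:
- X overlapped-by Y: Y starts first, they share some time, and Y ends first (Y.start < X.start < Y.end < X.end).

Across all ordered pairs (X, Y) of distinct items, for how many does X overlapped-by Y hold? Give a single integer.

7

Checking all 72 ordered pairs for relation 'overlapped-by'; matching pairs in alphabetical order:
(alpha, zeta): alpha overlapped-by zeta ✓
(iota, theta): iota overlapped-by theta ✓
(lambda, iota): lambda overlapped-by iota ✓
(lambda, mu): lambda overlapped-by mu ✓
(mu, iota): mu overlapped-by iota ✓
(mu, theta): mu overlapped-by theta ✓
(zeta, theta): zeta overlapped-by theta ✓
Count: 7.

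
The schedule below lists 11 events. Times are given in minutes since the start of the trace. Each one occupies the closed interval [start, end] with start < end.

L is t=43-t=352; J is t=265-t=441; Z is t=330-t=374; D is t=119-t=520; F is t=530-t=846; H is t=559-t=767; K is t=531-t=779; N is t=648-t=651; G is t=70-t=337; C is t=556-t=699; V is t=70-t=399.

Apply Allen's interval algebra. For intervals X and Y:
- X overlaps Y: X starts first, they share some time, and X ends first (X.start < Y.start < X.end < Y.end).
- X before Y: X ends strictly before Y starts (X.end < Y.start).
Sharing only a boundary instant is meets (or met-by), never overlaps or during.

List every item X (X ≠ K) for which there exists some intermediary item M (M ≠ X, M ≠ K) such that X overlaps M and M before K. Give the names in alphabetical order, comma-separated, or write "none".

G, L, V

Target K = [t=531, t=779].
Intermediaries M with M before K: D, G, J, L, V, Z.
Via D — items with X overlaps D: G, L, V.
Via G — items with X overlaps G: none.
Via J — items with X overlaps J: G, L, V.
Via L — items with X overlaps L: none.
Via V — items with X overlaps V: L.
Via Z — items with X overlaps Z: G, L.
Union: G, L, V.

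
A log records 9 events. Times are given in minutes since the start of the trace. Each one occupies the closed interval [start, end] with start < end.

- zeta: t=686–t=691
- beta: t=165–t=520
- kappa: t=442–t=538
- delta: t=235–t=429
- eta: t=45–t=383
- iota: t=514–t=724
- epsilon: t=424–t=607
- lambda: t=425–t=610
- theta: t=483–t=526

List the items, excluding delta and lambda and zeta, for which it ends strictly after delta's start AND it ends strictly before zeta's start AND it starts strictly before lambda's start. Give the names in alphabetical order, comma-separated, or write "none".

beta, epsilon, eta

Conditions: its end is strictly after delta's start (X.end > t=235) AND its end is strictly before zeta's start (X.end < t=686) AND its start is strictly before lambda's start (X.start < t=425).
beta: end t=520 > t=235? ✓; end t=520 < t=686? ✓; start t=165 < t=425? ✓ → yes.
epsilon: end t=607 > t=235? ✓; end t=607 < t=686? ✓; start t=424 < t=425? ✓ → yes.
eta: end t=383 > t=235? ✓; end t=383 < t=686? ✓; start t=45 < t=425? ✓ → yes.
iota: end t=724 > t=235? ✓; end t=724 < t=686? ✗; start t=514 < t=425? ✗ → no.
kappa: end t=538 > t=235? ✓; end t=538 < t=686? ✓; start t=442 < t=425? ✗ → no.
theta: end t=526 > t=235? ✓; end t=526 < t=686? ✓; start t=483 < t=425? ✗ → no.
Result: beta, epsilon, eta.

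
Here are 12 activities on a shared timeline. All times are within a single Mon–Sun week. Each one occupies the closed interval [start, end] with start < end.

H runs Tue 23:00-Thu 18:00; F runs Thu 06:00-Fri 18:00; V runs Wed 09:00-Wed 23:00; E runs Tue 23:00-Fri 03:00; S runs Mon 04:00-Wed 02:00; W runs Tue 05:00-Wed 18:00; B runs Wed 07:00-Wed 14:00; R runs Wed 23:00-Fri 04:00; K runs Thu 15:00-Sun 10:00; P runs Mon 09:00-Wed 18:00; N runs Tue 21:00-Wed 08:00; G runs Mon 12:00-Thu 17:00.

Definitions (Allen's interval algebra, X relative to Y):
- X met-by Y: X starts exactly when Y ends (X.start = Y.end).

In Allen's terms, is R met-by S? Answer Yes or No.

No

R = [Wed 23:00, Fri 04:00], S = [Mon 04:00, Wed 02:00].
Actual relation of R to S: after.
Asked whether 'met-by' holds → No.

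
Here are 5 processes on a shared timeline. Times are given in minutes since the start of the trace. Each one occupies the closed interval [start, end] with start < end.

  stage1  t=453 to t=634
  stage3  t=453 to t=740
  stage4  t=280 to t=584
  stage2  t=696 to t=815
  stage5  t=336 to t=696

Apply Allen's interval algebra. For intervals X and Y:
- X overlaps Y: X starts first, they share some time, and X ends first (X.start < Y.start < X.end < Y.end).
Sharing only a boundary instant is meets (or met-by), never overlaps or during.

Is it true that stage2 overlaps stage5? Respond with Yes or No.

stage2 = [t=696, t=815], stage5 = [t=336, t=696].
Actual relation of stage2 to stage5: met-by.
Asked whether 'overlaps' holds → No.

No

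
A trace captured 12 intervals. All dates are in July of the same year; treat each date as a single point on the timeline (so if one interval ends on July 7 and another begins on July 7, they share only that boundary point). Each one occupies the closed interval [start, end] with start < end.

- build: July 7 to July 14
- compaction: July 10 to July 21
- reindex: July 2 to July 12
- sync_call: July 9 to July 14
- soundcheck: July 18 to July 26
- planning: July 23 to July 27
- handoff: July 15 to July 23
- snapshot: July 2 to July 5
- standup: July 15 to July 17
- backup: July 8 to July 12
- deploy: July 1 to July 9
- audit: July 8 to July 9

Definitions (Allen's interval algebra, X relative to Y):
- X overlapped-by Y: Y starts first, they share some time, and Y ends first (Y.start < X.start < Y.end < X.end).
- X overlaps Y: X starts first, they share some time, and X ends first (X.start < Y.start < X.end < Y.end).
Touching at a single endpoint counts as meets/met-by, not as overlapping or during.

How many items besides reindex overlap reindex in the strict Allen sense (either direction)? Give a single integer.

Target reindex = [July 2, July 12].
audit [July 8, July 9] → during → no.
backup [July 8, July 12] → finishes → no.
build [July 7, July 14] → overlapped-by → counts.
compaction [July 10, July 21] → overlapped-by → counts.
deploy [July 1, July 9] → overlaps → counts.
handoff [July 15, July 23] → after → no.
planning [July 23, July 27] → after → no.
snapshot [July 2, July 5] → starts → no.
soundcheck [July 18, July 26] → after → no.
standup [July 15, July 17] → after → no.
sync_call [July 9, July 14] → overlapped-by → counts.
Total: 4.

4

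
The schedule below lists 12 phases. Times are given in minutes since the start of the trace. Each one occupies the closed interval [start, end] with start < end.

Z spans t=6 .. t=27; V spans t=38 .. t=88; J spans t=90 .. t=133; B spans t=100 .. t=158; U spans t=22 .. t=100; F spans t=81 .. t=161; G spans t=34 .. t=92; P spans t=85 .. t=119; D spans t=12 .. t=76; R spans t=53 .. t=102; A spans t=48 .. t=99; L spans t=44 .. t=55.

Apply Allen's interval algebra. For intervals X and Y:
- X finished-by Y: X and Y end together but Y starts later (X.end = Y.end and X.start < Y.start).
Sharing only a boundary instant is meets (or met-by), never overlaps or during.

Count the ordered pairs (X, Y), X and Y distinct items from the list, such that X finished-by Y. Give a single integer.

Checking all 132 ordered pairs for relation 'finished-by'; matching pairs in alphabetical order:
No pair satisfies it.
Count: 0.

0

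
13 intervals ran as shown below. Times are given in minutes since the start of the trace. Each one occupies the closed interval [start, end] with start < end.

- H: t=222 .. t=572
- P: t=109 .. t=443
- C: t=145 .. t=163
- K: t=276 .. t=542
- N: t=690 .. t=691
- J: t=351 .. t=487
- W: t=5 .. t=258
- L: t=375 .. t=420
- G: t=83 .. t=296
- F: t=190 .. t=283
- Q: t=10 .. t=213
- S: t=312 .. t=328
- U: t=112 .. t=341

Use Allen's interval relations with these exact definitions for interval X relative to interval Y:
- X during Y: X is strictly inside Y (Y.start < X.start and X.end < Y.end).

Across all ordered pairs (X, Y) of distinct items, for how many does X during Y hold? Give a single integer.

21

Checking all 156 ordered pairs for relation 'during'; matching pairs in alphabetical order:
(C, G): C during G ✓
(C, P): C during P ✓
(C, Q): C during Q ✓
(C, U): C during U ✓
(C, W): C during W ✓
(F, G): F during G ✓
(F, P): F during P ✓
(F, U): F during U ✓
(J, H): J during H ✓
(J, K): J during K ✓
(K, H): K during H ✓
(L, H): L during H ✓
(L, J): L during J ✓
(L, K): L during K ✓
(L, P): L during P ✓
(Q, W): Q during W ✓
(S, H): S during H ✓
(S, K): S during K ✓
(S, P): S during P ✓
(S, U): S during U ✓
(U, P): U during P ✓
Count: 21.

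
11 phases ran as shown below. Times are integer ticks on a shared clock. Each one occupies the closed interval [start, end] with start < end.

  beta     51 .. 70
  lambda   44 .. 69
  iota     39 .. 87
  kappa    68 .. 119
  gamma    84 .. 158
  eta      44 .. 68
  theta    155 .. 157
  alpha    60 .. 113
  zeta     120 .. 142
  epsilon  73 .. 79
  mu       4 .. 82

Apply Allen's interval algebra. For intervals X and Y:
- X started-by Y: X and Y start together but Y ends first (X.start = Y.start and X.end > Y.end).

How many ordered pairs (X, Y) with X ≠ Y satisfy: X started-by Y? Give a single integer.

Checking all 110 ordered pairs for relation 'started-by'; matching pairs in alphabetical order:
(lambda, eta): lambda started-by eta ✓
Count: 1.

1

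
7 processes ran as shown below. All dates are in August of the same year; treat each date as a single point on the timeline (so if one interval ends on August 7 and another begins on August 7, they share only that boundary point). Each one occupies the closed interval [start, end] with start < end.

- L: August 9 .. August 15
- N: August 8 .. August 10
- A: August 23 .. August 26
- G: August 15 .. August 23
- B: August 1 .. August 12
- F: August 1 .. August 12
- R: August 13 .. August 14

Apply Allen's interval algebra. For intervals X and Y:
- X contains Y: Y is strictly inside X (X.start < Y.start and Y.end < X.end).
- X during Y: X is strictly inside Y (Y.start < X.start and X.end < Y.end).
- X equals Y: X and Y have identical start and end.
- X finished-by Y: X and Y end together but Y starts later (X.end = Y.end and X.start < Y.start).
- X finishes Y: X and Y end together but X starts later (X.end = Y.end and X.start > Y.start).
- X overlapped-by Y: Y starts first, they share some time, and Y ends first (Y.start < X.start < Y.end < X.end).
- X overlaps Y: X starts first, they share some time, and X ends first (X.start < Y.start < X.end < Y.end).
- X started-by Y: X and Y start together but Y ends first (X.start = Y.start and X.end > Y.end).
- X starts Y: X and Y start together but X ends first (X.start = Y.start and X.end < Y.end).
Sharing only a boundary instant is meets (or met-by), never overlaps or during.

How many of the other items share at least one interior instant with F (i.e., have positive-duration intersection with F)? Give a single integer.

3

Target F = [August 1, August 12].
A [August 23, August 26] → after → no.
B [August 1, August 12] → equals → counts.
G [August 15, August 23] → after → no.
L [August 9, August 15] → overlapped-by → counts.
N [August 8, August 10] → during → counts.
R [August 13, August 14] → after → no.
Total: 3.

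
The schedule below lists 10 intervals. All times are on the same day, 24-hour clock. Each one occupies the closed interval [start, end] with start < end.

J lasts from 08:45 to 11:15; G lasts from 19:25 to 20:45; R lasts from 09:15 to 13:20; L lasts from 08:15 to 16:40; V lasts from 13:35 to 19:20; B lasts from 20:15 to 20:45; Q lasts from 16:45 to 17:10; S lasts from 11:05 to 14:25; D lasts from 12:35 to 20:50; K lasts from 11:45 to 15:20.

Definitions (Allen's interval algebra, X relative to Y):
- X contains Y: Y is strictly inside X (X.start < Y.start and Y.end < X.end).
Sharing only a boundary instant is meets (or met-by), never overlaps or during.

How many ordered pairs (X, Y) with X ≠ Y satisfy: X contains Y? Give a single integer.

Checking all 90 ordered pairs for relation 'contains'; matching pairs in alphabetical order:
(D, B): D contains B ✓
(D, G): D contains G ✓
(D, Q): D contains Q ✓
(D, V): D contains V ✓
(L, J): L contains J ✓
(L, K): L contains K ✓
(L, R): L contains R ✓
(L, S): L contains S ✓
(V, Q): V contains Q ✓
Count: 9.

9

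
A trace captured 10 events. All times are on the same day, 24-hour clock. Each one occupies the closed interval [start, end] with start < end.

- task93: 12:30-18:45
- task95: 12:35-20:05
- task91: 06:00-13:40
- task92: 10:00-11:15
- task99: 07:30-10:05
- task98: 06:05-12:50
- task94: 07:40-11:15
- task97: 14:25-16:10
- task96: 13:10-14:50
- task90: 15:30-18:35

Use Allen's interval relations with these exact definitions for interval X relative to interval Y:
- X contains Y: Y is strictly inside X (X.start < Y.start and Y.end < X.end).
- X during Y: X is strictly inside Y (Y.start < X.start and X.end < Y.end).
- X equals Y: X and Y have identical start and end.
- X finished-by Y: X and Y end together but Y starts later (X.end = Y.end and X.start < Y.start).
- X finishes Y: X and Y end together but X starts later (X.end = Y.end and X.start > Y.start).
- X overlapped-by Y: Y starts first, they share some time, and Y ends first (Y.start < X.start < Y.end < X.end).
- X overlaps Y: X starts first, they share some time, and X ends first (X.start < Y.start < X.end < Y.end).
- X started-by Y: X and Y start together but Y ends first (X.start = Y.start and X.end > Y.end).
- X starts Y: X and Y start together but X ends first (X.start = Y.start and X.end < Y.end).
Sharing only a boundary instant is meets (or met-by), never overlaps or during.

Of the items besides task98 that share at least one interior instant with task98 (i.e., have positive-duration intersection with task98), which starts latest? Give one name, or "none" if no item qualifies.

task95

Target task98 = [06:05, 12:50].
task90 [15:30, 18:35] → after → excluded.
task91 [06:00, 13:40] → contains → candidate.
task92 [10:00, 11:15] → during → candidate.
task93 [12:30, 18:45] → overlapped-by → candidate.
task94 [07:40, 11:15] → during → candidate.
task95 [12:35, 20:05] → overlapped-by → candidate.
task96 [13:10, 14:50] → after → excluded.
task97 [14:25, 16:10] → after → excluded.
task99 [07:30, 10:05] → during → candidate.
Among candidates, latest start is 12:35 → task95.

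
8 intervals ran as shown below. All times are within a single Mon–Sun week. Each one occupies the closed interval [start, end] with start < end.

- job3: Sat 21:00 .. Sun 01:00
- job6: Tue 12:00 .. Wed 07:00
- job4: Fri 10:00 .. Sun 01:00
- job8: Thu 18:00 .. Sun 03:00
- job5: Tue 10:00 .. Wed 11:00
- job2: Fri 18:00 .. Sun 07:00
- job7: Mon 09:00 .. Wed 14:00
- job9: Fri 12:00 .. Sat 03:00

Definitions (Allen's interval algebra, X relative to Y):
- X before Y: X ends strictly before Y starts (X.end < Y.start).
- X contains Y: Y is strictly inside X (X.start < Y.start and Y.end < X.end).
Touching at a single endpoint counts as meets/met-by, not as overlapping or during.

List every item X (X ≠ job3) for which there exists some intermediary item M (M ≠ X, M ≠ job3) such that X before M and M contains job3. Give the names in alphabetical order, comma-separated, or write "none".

job5, job6, job7

Target job3 = [Sat 21:00, Sun 01:00].
Intermediaries M with M contains job3: job2, job8.
Via job2 — items with X before job2: job5, job6, job7.
Via job8 — items with X before job8: job5, job6, job7.
Union: job5, job6, job7.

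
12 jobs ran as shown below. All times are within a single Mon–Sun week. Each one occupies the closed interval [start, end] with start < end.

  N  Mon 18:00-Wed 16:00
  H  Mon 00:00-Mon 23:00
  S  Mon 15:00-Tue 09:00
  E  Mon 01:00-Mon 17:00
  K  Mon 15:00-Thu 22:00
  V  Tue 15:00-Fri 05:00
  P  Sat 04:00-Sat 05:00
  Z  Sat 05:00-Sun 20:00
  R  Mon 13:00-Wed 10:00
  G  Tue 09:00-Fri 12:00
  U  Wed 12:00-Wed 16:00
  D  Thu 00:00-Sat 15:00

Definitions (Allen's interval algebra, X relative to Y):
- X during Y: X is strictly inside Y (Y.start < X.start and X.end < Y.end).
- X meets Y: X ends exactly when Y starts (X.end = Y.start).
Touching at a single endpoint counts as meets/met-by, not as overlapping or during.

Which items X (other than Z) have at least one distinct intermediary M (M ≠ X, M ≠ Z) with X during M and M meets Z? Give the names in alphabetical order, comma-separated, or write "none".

Target Z = [Sat 05:00, Sun 20:00].
Intermediaries M with M meets Z: P.
Via P — items with X during P: none.
Union: none.

none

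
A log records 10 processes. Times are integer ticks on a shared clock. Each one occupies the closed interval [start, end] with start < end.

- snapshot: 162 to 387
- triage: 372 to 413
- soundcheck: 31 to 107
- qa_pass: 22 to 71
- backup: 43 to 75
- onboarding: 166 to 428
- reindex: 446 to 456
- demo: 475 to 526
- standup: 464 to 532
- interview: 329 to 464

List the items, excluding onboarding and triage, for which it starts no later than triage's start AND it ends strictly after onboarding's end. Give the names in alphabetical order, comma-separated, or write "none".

interview

Conditions: its start is no later than triage's start (X.start <= 372) AND its end is strictly after onboarding's end (X.end > 428).
backup: start 43 <= 372? ✓; end 75 > 428? ✗ → no.
demo: start 475 <= 372? ✗; end 526 > 428? ✓ → no.
interview: start 329 <= 372? ✓; end 464 > 428? ✓ → yes.
qa_pass: start 22 <= 372? ✓; end 71 > 428? ✗ → no.
reindex: start 446 <= 372? ✗; end 456 > 428? ✓ → no.
snapshot: start 162 <= 372? ✓; end 387 > 428? ✗ → no.
soundcheck: start 31 <= 372? ✓; end 107 > 428? ✗ → no.
standup: start 464 <= 372? ✗; end 532 > 428? ✓ → no.
Result: interview.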